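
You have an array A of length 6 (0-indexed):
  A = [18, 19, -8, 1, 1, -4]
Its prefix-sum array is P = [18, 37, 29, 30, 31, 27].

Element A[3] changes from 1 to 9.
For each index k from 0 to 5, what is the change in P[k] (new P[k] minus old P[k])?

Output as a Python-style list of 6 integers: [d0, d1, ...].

Answer: [0, 0, 0, 8, 8, 8]

Derivation:
Element change: A[3] 1 -> 9, delta = 8
For k < 3: P[k] unchanged, delta_P[k] = 0
For k >= 3: P[k] shifts by exactly 8
Delta array: [0, 0, 0, 8, 8, 8]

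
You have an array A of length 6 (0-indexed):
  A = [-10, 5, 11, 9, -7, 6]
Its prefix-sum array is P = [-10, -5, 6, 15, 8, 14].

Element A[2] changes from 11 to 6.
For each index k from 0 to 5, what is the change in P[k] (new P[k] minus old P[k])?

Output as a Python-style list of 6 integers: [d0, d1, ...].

Answer: [0, 0, -5, -5, -5, -5]

Derivation:
Element change: A[2] 11 -> 6, delta = -5
For k < 2: P[k] unchanged, delta_P[k] = 0
For k >= 2: P[k] shifts by exactly -5
Delta array: [0, 0, -5, -5, -5, -5]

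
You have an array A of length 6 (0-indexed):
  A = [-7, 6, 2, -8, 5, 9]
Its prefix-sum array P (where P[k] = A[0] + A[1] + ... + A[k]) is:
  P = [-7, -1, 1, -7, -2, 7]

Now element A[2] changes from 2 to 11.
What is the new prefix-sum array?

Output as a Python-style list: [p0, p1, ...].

Change: A[2] 2 -> 11, delta = 9
P[k] for k < 2: unchanged (A[2] not included)
P[k] for k >= 2: shift by delta = 9
  P[0] = -7 + 0 = -7
  P[1] = -1 + 0 = -1
  P[2] = 1 + 9 = 10
  P[3] = -7 + 9 = 2
  P[4] = -2 + 9 = 7
  P[5] = 7 + 9 = 16

Answer: [-7, -1, 10, 2, 7, 16]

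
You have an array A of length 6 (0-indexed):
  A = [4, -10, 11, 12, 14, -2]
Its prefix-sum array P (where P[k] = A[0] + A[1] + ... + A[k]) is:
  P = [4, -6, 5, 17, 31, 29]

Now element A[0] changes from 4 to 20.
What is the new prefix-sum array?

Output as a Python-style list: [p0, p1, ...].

Answer: [20, 10, 21, 33, 47, 45]

Derivation:
Change: A[0] 4 -> 20, delta = 16
P[k] for k < 0: unchanged (A[0] not included)
P[k] for k >= 0: shift by delta = 16
  P[0] = 4 + 16 = 20
  P[1] = -6 + 16 = 10
  P[2] = 5 + 16 = 21
  P[3] = 17 + 16 = 33
  P[4] = 31 + 16 = 47
  P[5] = 29 + 16 = 45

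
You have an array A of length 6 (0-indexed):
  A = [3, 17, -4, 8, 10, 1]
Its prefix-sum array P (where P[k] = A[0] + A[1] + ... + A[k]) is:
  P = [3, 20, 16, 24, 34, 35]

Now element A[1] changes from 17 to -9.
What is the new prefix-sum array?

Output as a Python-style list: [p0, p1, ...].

Answer: [3, -6, -10, -2, 8, 9]

Derivation:
Change: A[1] 17 -> -9, delta = -26
P[k] for k < 1: unchanged (A[1] not included)
P[k] for k >= 1: shift by delta = -26
  P[0] = 3 + 0 = 3
  P[1] = 20 + -26 = -6
  P[2] = 16 + -26 = -10
  P[3] = 24 + -26 = -2
  P[4] = 34 + -26 = 8
  P[5] = 35 + -26 = 9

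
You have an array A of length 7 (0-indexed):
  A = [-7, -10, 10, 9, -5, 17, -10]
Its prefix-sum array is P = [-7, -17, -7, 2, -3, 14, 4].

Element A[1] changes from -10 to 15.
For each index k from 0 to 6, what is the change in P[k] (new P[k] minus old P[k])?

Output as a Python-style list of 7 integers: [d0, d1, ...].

Answer: [0, 25, 25, 25, 25, 25, 25]

Derivation:
Element change: A[1] -10 -> 15, delta = 25
For k < 1: P[k] unchanged, delta_P[k] = 0
For k >= 1: P[k] shifts by exactly 25
Delta array: [0, 25, 25, 25, 25, 25, 25]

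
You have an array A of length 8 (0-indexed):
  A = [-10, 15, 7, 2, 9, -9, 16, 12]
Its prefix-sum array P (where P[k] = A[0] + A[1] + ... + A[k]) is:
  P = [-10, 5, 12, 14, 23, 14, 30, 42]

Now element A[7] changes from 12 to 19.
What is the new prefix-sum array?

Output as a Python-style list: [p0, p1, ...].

Answer: [-10, 5, 12, 14, 23, 14, 30, 49]

Derivation:
Change: A[7] 12 -> 19, delta = 7
P[k] for k < 7: unchanged (A[7] not included)
P[k] for k >= 7: shift by delta = 7
  P[0] = -10 + 0 = -10
  P[1] = 5 + 0 = 5
  P[2] = 12 + 0 = 12
  P[3] = 14 + 0 = 14
  P[4] = 23 + 0 = 23
  P[5] = 14 + 0 = 14
  P[6] = 30 + 0 = 30
  P[7] = 42 + 7 = 49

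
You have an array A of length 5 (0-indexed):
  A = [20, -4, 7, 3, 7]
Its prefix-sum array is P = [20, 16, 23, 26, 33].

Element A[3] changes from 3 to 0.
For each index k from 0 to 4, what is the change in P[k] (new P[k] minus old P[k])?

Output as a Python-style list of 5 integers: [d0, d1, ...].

Answer: [0, 0, 0, -3, -3]

Derivation:
Element change: A[3] 3 -> 0, delta = -3
For k < 3: P[k] unchanged, delta_P[k] = 0
For k >= 3: P[k] shifts by exactly -3
Delta array: [0, 0, 0, -3, -3]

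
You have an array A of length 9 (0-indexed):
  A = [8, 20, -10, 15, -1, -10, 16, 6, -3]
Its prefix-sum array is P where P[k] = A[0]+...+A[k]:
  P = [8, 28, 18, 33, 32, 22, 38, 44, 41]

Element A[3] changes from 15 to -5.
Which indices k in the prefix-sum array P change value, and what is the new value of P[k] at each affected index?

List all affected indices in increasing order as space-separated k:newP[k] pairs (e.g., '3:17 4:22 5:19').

Answer: 3:13 4:12 5:2 6:18 7:24 8:21

Derivation:
P[k] = A[0] + ... + A[k]
P[k] includes A[3] iff k >= 3
Affected indices: 3, 4, ..., 8; delta = -20
  P[3]: 33 + -20 = 13
  P[4]: 32 + -20 = 12
  P[5]: 22 + -20 = 2
  P[6]: 38 + -20 = 18
  P[7]: 44 + -20 = 24
  P[8]: 41 + -20 = 21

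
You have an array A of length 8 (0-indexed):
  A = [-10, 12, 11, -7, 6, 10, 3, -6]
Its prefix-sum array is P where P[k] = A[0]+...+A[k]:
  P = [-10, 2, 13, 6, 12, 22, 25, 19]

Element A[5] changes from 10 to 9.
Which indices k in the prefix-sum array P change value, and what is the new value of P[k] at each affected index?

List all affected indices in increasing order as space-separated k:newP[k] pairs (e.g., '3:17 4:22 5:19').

Answer: 5:21 6:24 7:18

Derivation:
P[k] = A[0] + ... + A[k]
P[k] includes A[5] iff k >= 5
Affected indices: 5, 6, ..., 7; delta = -1
  P[5]: 22 + -1 = 21
  P[6]: 25 + -1 = 24
  P[7]: 19 + -1 = 18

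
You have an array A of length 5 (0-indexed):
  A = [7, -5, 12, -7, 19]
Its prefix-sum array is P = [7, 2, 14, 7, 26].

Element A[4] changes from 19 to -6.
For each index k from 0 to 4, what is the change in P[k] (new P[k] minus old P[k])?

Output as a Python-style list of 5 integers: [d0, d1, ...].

Element change: A[4] 19 -> -6, delta = -25
For k < 4: P[k] unchanged, delta_P[k] = 0
For k >= 4: P[k] shifts by exactly -25
Delta array: [0, 0, 0, 0, -25]

Answer: [0, 0, 0, 0, -25]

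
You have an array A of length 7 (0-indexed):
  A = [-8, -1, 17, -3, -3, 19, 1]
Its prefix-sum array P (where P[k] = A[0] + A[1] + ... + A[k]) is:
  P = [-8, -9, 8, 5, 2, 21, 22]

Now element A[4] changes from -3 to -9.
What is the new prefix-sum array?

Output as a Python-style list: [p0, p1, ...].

Change: A[4] -3 -> -9, delta = -6
P[k] for k < 4: unchanged (A[4] not included)
P[k] for k >= 4: shift by delta = -6
  P[0] = -8 + 0 = -8
  P[1] = -9 + 0 = -9
  P[2] = 8 + 0 = 8
  P[3] = 5 + 0 = 5
  P[4] = 2 + -6 = -4
  P[5] = 21 + -6 = 15
  P[6] = 22 + -6 = 16

Answer: [-8, -9, 8, 5, -4, 15, 16]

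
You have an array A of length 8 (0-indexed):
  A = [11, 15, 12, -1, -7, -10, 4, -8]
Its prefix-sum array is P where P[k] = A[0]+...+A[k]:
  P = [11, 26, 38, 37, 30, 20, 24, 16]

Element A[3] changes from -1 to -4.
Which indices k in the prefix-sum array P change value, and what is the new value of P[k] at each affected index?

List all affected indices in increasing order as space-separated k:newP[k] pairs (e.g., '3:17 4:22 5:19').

P[k] = A[0] + ... + A[k]
P[k] includes A[3] iff k >= 3
Affected indices: 3, 4, ..., 7; delta = -3
  P[3]: 37 + -3 = 34
  P[4]: 30 + -3 = 27
  P[5]: 20 + -3 = 17
  P[6]: 24 + -3 = 21
  P[7]: 16 + -3 = 13

Answer: 3:34 4:27 5:17 6:21 7:13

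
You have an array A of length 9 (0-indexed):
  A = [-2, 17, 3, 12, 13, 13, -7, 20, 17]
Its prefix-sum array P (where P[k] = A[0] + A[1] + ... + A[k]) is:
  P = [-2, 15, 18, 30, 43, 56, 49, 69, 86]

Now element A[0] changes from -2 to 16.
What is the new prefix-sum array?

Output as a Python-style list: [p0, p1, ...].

Change: A[0] -2 -> 16, delta = 18
P[k] for k < 0: unchanged (A[0] not included)
P[k] for k >= 0: shift by delta = 18
  P[0] = -2 + 18 = 16
  P[1] = 15 + 18 = 33
  P[2] = 18 + 18 = 36
  P[3] = 30 + 18 = 48
  P[4] = 43 + 18 = 61
  P[5] = 56 + 18 = 74
  P[6] = 49 + 18 = 67
  P[7] = 69 + 18 = 87
  P[8] = 86 + 18 = 104

Answer: [16, 33, 36, 48, 61, 74, 67, 87, 104]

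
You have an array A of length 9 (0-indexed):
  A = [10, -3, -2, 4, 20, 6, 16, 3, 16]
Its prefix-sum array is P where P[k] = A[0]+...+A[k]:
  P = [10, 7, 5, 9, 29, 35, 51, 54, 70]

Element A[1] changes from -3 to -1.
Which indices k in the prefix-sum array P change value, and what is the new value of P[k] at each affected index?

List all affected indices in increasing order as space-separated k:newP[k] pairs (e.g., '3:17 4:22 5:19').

P[k] = A[0] + ... + A[k]
P[k] includes A[1] iff k >= 1
Affected indices: 1, 2, ..., 8; delta = 2
  P[1]: 7 + 2 = 9
  P[2]: 5 + 2 = 7
  P[3]: 9 + 2 = 11
  P[4]: 29 + 2 = 31
  P[5]: 35 + 2 = 37
  P[6]: 51 + 2 = 53
  P[7]: 54 + 2 = 56
  P[8]: 70 + 2 = 72

Answer: 1:9 2:7 3:11 4:31 5:37 6:53 7:56 8:72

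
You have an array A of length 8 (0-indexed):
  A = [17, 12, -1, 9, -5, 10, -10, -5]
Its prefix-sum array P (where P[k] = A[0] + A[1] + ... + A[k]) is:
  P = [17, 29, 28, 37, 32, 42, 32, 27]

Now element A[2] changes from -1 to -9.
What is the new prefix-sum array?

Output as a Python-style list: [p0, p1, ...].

Answer: [17, 29, 20, 29, 24, 34, 24, 19]

Derivation:
Change: A[2] -1 -> -9, delta = -8
P[k] for k < 2: unchanged (A[2] not included)
P[k] for k >= 2: shift by delta = -8
  P[0] = 17 + 0 = 17
  P[1] = 29 + 0 = 29
  P[2] = 28 + -8 = 20
  P[3] = 37 + -8 = 29
  P[4] = 32 + -8 = 24
  P[5] = 42 + -8 = 34
  P[6] = 32 + -8 = 24
  P[7] = 27 + -8 = 19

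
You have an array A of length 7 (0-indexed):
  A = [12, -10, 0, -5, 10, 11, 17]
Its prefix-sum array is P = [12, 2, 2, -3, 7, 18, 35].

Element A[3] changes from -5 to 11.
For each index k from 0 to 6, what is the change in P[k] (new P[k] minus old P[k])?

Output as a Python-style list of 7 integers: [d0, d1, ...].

Answer: [0, 0, 0, 16, 16, 16, 16]

Derivation:
Element change: A[3] -5 -> 11, delta = 16
For k < 3: P[k] unchanged, delta_P[k] = 0
For k >= 3: P[k] shifts by exactly 16
Delta array: [0, 0, 0, 16, 16, 16, 16]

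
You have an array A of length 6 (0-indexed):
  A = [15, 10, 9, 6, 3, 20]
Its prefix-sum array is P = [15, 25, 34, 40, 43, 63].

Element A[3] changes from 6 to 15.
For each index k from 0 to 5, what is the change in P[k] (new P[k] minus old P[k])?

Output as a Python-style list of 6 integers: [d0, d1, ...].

Answer: [0, 0, 0, 9, 9, 9]

Derivation:
Element change: A[3] 6 -> 15, delta = 9
For k < 3: P[k] unchanged, delta_P[k] = 0
For k >= 3: P[k] shifts by exactly 9
Delta array: [0, 0, 0, 9, 9, 9]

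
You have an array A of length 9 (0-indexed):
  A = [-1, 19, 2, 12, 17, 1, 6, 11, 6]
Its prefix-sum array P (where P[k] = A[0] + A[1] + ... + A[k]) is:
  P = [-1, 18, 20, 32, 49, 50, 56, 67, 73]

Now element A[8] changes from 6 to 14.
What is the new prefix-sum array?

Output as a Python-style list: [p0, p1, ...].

Answer: [-1, 18, 20, 32, 49, 50, 56, 67, 81]

Derivation:
Change: A[8] 6 -> 14, delta = 8
P[k] for k < 8: unchanged (A[8] not included)
P[k] for k >= 8: shift by delta = 8
  P[0] = -1 + 0 = -1
  P[1] = 18 + 0 = 18
  P[2] = 20 + 0 = 20
  P[3] = 32 + 0 = 32
  P[4] = 49 + 0 = 49
  P[5] = 50 + 0 = 50
  P[6] = 56 + 0 = 56
  P[7] = 67 + 0 = 67
  P[8] = 73 + 8 = 81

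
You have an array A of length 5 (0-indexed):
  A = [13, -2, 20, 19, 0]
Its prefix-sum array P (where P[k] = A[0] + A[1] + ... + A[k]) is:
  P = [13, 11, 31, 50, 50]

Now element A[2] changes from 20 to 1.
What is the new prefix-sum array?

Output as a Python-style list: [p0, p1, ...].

Change: A[2] 20 -> 1, delta = -19
P[k] for k < 2: unchanged (A[2] not included)
P[k] for k >= 2: shift by delta = -19
  P[0] = 13 + 0 = 13
  P[1] = 11 + 0 = 11
  P[2] = 31 + -19 = 12
  P[3] = 50 + -19 = 31
  P[4] = 50 + -19 = 31

Answer: [13, 11, 12, 31, 31]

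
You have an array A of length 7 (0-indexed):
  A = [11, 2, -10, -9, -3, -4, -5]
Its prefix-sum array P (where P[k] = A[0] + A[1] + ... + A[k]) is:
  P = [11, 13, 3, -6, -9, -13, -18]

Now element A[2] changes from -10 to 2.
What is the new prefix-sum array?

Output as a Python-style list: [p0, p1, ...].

Answer: [11, 13, 15, 6, 3, -1, -6]

Derivation:
Change: A[2] -10 -> 2, delta = 12
P[k] for k < 2: unchanged (A[2] not included)
P[k] for k >= 2: shift by delta = 12
  P[0] = 11 + 0 = 11
  P[1] = 13 + 0 = 13
  P[2] = 3 + 12 = 15
  P[3] = -6 + 12 = 6
  P[4] = -9 + 12 = 3
  P[5] = -13 + 12 = -1
  P[6] = -18 + 12 = -6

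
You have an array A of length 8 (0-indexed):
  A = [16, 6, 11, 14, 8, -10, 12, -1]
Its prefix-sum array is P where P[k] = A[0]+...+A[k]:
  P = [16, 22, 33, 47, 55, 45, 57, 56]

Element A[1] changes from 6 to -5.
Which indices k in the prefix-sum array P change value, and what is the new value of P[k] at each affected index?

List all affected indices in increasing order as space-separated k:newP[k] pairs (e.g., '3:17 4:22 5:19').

Answer: 1:11 2:22 3:36 4:44 5:34 6:46 7:45

Derivation:
P[k] = A[0] + ... + A[k]
P[k] includes A[1] iff k >= 1
Affected indices: 1, 2, ..., 7; delta = -11
  P[1]: 22 + -11 = 11
  P[2]: 33 + -11 = 22
  P[3]: 47 + -11 = 36
  P[4]: 55 + -11 = 44
  P[5]: 45 + -11 = 34
  P[6]: 57 + -11 = 46
  P[7]: 56 + -11 = 45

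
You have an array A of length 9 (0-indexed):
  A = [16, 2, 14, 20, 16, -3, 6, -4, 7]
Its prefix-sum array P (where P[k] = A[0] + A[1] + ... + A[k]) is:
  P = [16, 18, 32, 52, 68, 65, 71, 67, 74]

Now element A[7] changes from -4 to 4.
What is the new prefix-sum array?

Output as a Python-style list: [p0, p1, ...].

Answer: [16, 18, 32, 52, 68, 65, 71, 75, 82]

Derivation:
Change: A[7] -4 -> 4, delta = 8
P[k] for k < 7: unchanged (A[7] not included)
P[k] for k >= 7: shift by delta = 8
  P[0] = 16 + 0 = 16
  P[1] = 18 + 0 = 18
  P[2] = 32 + 0 = 32
  P[3] = 52 + 0 = 52
  P[4] = 68 + 0 = 68
  P[5] = 65 + 0 = 65
  P[6] = 71 + 0 = 71
  P[7] = 67 + 8 = 75
  P[8] = 74 + 8 = 82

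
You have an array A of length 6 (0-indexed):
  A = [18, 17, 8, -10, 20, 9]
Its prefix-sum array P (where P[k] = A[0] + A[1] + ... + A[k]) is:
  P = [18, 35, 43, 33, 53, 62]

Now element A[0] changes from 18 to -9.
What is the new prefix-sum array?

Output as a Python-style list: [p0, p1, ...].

Change: A[0] 18 -> -9, delta = -27
P[k] for k < 0: unchanged (A[0] not included)
P[k] for k >= 0: shift by delta = -27
  P[0] = 18 + -27 = -9
  P[1] = 35 + -27 = 8
  P[2] = 43 + -27 = 16
  P[3] = 33 + -27 = 6
  P[4] = 53 + -27 = 26
  P[5] = 62 + -27 = 35

Answer: [-9, 8, 16, 6, 26, 35]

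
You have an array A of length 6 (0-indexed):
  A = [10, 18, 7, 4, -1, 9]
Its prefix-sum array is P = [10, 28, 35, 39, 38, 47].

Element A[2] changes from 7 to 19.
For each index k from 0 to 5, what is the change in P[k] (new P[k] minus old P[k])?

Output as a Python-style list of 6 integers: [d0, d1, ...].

Element change: A[2] 7 -> 19, delta = 12
For k < 2: P[k] unchanged, delta_P[k] = 0
For k >= 2: P[k] shifts by exactly 12
Delta array: [0, 0, 12, 12, 12, 12]

Answer: [0, 0, 12, 12, 12, 12]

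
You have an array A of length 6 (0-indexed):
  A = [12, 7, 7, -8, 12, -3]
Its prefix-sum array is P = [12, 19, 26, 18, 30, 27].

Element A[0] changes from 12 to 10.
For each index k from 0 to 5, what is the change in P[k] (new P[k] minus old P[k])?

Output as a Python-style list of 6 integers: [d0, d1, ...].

Element change: A[0] 12 -> 10, delta = -2
For k < 0: P[k] unchanged, delta_P[k] = 0
For k >= 0: P[k] shifts by exactly -2
Delta array: [-2, -2, -2, -2, -2, -2]

Answer: [-2, -2, -2, -2, -2, -2]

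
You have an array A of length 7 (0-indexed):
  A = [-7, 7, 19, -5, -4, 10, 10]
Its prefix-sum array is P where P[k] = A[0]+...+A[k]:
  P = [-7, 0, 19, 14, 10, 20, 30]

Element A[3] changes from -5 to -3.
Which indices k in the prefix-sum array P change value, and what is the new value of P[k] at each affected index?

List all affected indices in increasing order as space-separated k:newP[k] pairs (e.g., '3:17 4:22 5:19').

Answer: 3:16 4:12 5:22 6:32

Derivation:
P[k] = A[0] + ... + A[k]
P[k] includes A[3] iff k >= 3
Affected indices: 3, 4, ..., 6; delta = 2
  P[3]: 14 + 2 = 16
  P[4]: 10 + 2 = 12
  P[5]: 20 + 2 = 22
  P[6]: 30 + 2 = 32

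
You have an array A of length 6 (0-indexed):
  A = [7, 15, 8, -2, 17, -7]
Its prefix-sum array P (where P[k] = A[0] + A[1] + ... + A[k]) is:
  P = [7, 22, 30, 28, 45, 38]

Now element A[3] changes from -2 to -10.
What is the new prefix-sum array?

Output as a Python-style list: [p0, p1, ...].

Change: A[3] -2 -> -10, delta = -8
P[k] for k < 3: unchanged (A[3] not included)
P[k] for k >= 3: shift by delta = -8
  P[0] = 7 + 0 = 7
  P[1] = 22 + 0 = 22
  P[2] = 30 + 0 = 30
  P[3] = 28 + -8 = 20
  P[4] = 45 + -8 = 37
  P[5] = 38 + -8 = 30

Answer: [7, 22, 30, 20, 37, 30]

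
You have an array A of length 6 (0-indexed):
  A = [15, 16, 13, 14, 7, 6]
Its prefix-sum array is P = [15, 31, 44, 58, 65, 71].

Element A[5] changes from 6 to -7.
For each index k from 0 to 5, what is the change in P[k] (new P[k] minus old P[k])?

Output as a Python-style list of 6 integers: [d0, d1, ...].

Element change: A[5] 6 -> -7, delta = -13
For k < 5: P[k] unchanged, delta_P[k] = 0
For k >= 5: P[k] shifts by exactly -13
Delta array: [0, 0, 0, 0, 0, -13]

Answer: [0, 0, 0, 0, 0, -13]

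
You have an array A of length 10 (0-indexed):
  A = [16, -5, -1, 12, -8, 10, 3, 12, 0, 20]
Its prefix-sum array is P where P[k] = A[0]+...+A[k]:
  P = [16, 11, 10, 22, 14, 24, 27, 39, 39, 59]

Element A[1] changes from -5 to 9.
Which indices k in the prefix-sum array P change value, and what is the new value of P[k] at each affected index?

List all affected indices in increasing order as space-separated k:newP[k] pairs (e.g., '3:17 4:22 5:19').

P[k] = A[0] + ... + A[k]
P[k] includes A[1] iff k >= 1
Affected indices: 1, 2, ..., 9; delta = 14
  P[1]: 11 + 14 = 25
  P[2]: 10 + 14 = 24
  P[3]: 22 + 14 = 36
  P[4]: 14 + 14 = 28
  P[5]: 24 + 14 = 38
  P[6]: 27 + 14 = 41
  P[7]: 39 + 14 = 53
  P[8]: 39 + 14 = 53
  P[9]: 59 + 14 = 73

Answer: 1:25 2:24 3:36 4:28 5:38 6:41 7:53 8:53 9:73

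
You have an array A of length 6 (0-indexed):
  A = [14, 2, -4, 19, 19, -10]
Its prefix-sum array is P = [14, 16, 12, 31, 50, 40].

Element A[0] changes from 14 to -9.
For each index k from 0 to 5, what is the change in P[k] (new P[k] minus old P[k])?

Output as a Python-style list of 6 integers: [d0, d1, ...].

Element change: A[0] 14 -> -9, delta = -23
For k < 0: P[k] unchanged, delta_P[k] = 0
For k >= 0: P[k] shifts by exactly -23
Delta array: [-23, -23, -23, -23, -23, -23]

Answer: [-23, -23, -23, -23, -23, -23]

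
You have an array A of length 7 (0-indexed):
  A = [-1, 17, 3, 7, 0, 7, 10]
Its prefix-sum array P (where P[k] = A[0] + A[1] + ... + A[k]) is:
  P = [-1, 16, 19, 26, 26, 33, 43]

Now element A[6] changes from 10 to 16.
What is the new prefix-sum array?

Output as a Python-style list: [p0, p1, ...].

Answer: [-1, 16, 19, 26, 26, 33, 49]

Derivation:
Change: A[6] 10 -> 16, delta = 6
P[k] for k < 6: unchanged (A[6] not included)
P[k] for k >= 6: shift by delta = 6
  P[0] = -1 + 0 = -1
  P[1] = 16 + 0 = 16
  P[2] = 19 + 0 = 19
  P[3] = 26 + 0 = 26
  P[4] = 26 + 0 = 26
  P[5] = 33 + 0 = 33
  P[6] = 43 + 6 = 49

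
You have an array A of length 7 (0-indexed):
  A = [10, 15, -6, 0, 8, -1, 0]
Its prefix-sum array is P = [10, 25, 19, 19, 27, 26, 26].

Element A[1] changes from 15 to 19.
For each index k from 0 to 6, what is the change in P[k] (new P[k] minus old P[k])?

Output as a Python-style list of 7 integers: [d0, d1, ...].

Answer: [0, 4, 4, 4, 4, 4, 4]

Derivation:
Element change: A[1] 15 -> 19, delta = 4
For k < 1: P[k] unchanged, delta_P[k] = 0
For k >= 1: P[k] shifts by exactly 4
Delta array: [0, 4, 4, 4, 4, 4, 4]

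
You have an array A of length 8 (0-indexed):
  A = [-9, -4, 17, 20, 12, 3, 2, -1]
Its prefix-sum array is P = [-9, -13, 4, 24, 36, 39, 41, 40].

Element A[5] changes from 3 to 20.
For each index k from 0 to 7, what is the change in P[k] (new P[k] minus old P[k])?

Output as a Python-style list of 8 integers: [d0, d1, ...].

Element change: A[5] 3 -> 20, delta = 17
For k < 5: P[k] unchanged, delta_P[k] = 0
For k >= 5: P[k] shifts by exactly 17
Delta array: [0, 0, 0, 0, 0, 17, 17, 17]

Answer: [0, 0, 0, 0, 0, 17, 17, 17]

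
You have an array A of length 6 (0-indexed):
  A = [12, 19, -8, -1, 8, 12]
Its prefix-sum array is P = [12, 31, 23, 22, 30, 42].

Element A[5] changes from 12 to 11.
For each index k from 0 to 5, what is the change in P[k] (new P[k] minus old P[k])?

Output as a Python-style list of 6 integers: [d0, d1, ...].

Answer: [0, 0, 0, 0, 0, -1]

Derivation:
Element change: A[5] 12 -> 11, delta = -1
For k < 5: P[k] unchanged, delta_P[k] = 0
For k >= 5: P[k] shifts by exactly -1
Delta array: [0, 0, 0, 0, 0, -1]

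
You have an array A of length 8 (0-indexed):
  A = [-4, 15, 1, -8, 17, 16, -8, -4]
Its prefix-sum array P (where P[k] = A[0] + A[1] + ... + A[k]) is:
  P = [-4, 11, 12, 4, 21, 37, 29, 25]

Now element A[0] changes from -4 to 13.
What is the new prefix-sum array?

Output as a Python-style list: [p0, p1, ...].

Change: A[0] -4 -> 13, delta = 17
P[k] for k < 0: unchanged (A[0] not included)
P[k] for k >= 0: shift by delta = 17
  P[0] = -4 + 17 = 13
  P[1] = 11 + 17 = 28
  P[2] = 12 + 17 = 29
  P[3] = 4 + 17 = 21
  P[4] = 21 + 17 = 38
  P[5] = 37 + 17 = 54
  P[6] = 29 + 17 = 46
  P[7] = 25 + 17 = 42

Answer: [13, 28, 29, 21, 38, 54, 46, 42]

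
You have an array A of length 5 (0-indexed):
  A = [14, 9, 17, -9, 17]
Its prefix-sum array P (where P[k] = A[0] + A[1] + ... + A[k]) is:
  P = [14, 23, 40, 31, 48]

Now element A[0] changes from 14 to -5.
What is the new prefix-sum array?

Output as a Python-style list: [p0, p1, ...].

Change: A[0] 14 -> -5, delta = -19
P[k] for k < 0: unchanged (A[0] not included)
P[k] for k >= 0: shift by delta = -19
  P[0] = 14 + -19 = -5
  P[1] = 23 + -19 = 4
  P[2] = 40 + -19 = 21
  P[3] = 31 + -19 = 12
  P[4] = 48 + -19 = 29

Answer: [-5, 4, 21, 12, 29]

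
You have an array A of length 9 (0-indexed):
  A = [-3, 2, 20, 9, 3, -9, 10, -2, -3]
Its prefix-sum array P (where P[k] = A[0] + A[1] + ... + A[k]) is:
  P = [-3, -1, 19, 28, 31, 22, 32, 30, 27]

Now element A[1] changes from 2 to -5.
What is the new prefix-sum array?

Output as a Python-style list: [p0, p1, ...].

Change: A[1] 2 -> -5, delta = -7
P[k] for k < 1: unchanged (A[1] not included)
P[k] for k >= 1: shift by delta = -7
  P[0] = -3 + 0 = -3
  P[1] = -1 + -7 = -8
  P[2] = 19 + -7 = 12
  P[3] = 28 + -7 = 21
  P[4] = 31 + -7 = 24
  P[5] = 22 + -7 = 15
  P[6] = 32 + -7 = 25
  P[7] = 30 + -7 = 23
  P[8] = 27 + -7 = 20

Answer: [-3, -8, 12, 21, 24, 15, 25, 23, 20]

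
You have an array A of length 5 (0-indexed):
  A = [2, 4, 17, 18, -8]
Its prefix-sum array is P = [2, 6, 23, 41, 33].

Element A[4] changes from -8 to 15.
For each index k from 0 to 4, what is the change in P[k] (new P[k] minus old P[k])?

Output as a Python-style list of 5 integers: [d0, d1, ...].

Element change: A[4] -8 -> 15, delta = 23
For k < 4: P[k] unchanged, delta_P[k] = 0
For k >= 4: P[k] shifts by exactly 23
Delta array: [0, 0, 0, 0, 23]

Answer: [0, 0, 0, 0, 23]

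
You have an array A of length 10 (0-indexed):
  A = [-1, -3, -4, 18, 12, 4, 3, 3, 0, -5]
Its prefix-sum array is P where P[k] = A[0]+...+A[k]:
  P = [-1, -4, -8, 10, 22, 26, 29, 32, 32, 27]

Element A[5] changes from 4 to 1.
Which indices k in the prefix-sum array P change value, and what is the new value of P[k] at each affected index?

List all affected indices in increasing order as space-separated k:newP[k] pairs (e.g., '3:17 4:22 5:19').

P[k] = A[0] + ... + A[k]
P[k] includes A[5] iff k >= 5
Affected indices: 5, 6, ..., 9; delta = -3
  P[5]: 26 + -3 = 23
  P[6]: 29 + -3 = 26
  P[7]: 32 + -3 = 29
  P[8]: 32 + -3 = 29
  P[9]: 27 + -3 = 24

Answer: 5:23 6:26 7:29 8:29 9:24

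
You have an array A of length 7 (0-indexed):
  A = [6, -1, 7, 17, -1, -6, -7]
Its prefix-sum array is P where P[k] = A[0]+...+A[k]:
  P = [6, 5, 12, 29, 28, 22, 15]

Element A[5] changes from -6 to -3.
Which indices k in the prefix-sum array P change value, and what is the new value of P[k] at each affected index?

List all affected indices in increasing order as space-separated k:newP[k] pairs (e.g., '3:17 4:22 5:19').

P[k] = A[0] + ... + A[k]
P[k] includes A[5] iff k >= 5
Affected indices: 5, 6, ..., 6; delta = 3
  P[5]: 22 + 3 = 25
  P[6]: 15 + 3 = 18

Answer: 5:25 6:18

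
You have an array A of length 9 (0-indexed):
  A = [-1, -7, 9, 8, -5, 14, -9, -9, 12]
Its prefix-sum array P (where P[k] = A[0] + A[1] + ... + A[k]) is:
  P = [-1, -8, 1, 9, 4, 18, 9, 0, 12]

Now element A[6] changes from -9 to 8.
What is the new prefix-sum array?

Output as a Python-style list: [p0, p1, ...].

Change: A[6] -9 -> 8, delta = 17
P[k] for k < 6: unchanged (A[6] not included)
P[k] for k >= 6: shift by delta = 17
  P[0] = -1 + 0 = -1
  P[1] = -8 + 0 = -8
  P[2] = 1 + 0 = 1
  P[3] = 9 + 0 = 9
  P[4] = 4 + 0 = 4
  P[5] = 18 + 0 = 18
  P[6] = 9 + 17 = 26
  P[7] = 0 + 17 = 17
  P[8] = 12 + 17 = 29

Answer: [-1, -8, 1, 9, 4, 18, 26, 17, 29]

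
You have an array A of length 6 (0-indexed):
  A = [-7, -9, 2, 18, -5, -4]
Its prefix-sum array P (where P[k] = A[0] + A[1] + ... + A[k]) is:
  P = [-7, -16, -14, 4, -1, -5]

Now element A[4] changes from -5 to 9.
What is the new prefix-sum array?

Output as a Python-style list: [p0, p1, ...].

Change: A[4] -5 -> 9, delta = 14
P[k] for k < 4: unchanged (A[4] not included)
P[k] for k >= 4: shift by delta = 14
  P[0] = -7 + 0 = -7
  P[1] = -16 + 0 = -16
  P[2] = -14 + 0 = -14
  P[3] = 4 + 0 = 4
  P[4] = -1 + 14 = 13
  P[5] = -5 + 14 = 9

Answer: [-7, -16, -14, 4, 13, 9]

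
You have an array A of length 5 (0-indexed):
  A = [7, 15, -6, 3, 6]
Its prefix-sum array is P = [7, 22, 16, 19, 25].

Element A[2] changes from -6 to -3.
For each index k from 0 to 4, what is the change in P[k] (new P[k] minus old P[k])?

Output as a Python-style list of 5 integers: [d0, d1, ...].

Answer: [0, 0, 3, 3, 3]

Derivation:
Element change: A[2] -6 -> -3, delta = 3
For k < 2: P[k] unchanged, delta_P[k] = 0
For k >= 2: P[k] shifts by exactly 3
Delta array: [0, 0, 3, 3, 3]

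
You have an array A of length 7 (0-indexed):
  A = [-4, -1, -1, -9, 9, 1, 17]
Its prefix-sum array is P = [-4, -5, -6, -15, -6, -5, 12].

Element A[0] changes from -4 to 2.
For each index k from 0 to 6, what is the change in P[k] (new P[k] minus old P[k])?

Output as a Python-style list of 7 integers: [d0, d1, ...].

Answer: [6, 6, 6, 6, 6, 6, 6]

Derivation:
Element change: A[0] -4 -> 2, delta = 6
For k < 0: P[k] unchanged, delta_P[k] = 0
For k >= 0: P[k] shifts by exactly 6
Delta array: [6, 6, 6, 6, 6, 6, 6]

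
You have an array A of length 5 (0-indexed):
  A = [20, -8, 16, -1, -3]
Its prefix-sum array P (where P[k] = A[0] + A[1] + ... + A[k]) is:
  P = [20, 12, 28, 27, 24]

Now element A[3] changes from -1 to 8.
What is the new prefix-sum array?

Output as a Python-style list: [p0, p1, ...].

Change: A[3] -1 -> 8, delta = 9
P[k] for k < 3: unchanged (A[3] not included)
P[k] for k >= 3: shift by delta = 9
  P[0] = 20 + 0 = 20
  P[1] = 12 + 0 = 12
  P[2] = 28 + 0 = 28
  P[3] = 27 + 9 = 36
  P[4] = 24 + 9 = 33

Answer: [20, 12, 28, 36, 33]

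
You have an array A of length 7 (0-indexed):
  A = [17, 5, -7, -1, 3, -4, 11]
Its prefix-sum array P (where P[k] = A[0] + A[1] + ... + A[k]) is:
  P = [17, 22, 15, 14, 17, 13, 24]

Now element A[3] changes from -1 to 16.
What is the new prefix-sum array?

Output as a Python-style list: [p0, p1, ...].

Answer: [17, 22, 15, 31, 34, 30, 41]

Derivation:
Change: A[3] -1 -> 16, delta = 17
P[k] for k < 3: unchanged (A[3] not included)
P[k] for k >= 3: shift by delta = 17
  P[0] = 17 + 0 = 17
  P[1] = 22 + 0 = 22
  P[2] = 15 + 0 = 15
  P[3] = 14 + 17 = 31
  P[4] = 17 + 17 = 34
  P[5] = 13 + 17 = 30
  P[6] = 24 + 17 = 41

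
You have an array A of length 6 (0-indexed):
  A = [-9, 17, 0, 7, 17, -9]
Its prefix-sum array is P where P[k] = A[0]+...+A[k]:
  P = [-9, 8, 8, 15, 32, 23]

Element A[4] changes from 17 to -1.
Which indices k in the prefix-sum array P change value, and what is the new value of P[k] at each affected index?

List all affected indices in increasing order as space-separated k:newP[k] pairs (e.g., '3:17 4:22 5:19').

P[k] = A[0] + ... + A[k]
P[k] includes A[4] iff k >= 4
Affected indices: 4, 5, ..., 5; delta = -18
  P[4]: 32 + -18 = 14
  P[5]: 23 + -18 = 5

Answer: 4:14 5:5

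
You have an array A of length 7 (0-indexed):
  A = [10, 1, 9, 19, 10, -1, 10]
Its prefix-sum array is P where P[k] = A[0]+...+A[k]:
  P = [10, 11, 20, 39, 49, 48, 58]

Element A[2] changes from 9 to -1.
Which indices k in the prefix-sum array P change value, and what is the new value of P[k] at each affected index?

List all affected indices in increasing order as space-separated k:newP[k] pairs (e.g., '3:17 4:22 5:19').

Answer: 2:10 3:29 4:39 5:38 6:48

Derivation:
P[k] = A[0] + ... + A[k]
P[k] includes A[2] iff k >= 2
Affected indices: 2, 3, ..., 6; delta = -10
  P[2]: 20 + -10 = 10
  P[3]: 39 + -10 = 29
  P[4]: 49 + -10 = 39
  P[5]: 48 + -10 = 38
  P[6]: 58 + -10 = 48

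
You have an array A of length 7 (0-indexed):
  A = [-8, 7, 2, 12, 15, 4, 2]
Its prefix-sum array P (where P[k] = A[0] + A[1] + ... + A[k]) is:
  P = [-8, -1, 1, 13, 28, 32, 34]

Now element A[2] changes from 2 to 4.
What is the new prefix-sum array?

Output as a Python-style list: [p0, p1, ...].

Change: A[2] 2 -> 4, delta = 2
P[k] for k < 2: unchanged (A[2] not included)
P[k] for k >= 2: shift by delta = 2
  P[0] = -8 + 0 = -8
  P[1] = -1 + 0 = -1
  P[2] = 1 + 2 = 3
  P[3] = 13 + 2 = 15
  P[4] = 28 + 2 = 30
  P[5] = 32 + 2 = 34
  P[6] = 34 + 2 = 36

Answer: [-8, -1, 3, 15, 30, 34, 36]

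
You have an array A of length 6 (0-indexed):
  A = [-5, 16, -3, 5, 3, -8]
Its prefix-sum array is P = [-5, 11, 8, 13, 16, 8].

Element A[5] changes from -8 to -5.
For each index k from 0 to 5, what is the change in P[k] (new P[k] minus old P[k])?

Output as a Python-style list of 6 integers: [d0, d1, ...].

Answer: [0, 0, 0, 0, 0, 3]

Derivation:
Element change: A[5] -8 -> -5, delta = 3
For k < 5: P[k] unchanged, delta_P[k] = 0
For k >= 5: P[k] shifts by exactly 3
Delta array: [0, 0, 0, 0, 0, 3]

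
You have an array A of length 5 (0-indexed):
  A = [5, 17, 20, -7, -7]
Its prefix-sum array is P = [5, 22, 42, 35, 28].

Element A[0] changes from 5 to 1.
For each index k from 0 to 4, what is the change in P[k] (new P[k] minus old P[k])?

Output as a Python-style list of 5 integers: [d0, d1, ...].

Element change: A[0] 5 -> 1, delta = -4
For k < 0: P[k] unchanged, delta_P[k] = 0
For k >= 0: P[k] shifts by exactly -4
Delta array: [-4, -4, -4, -4, -4]

Answer: [-4, -4, -4, -4, -4]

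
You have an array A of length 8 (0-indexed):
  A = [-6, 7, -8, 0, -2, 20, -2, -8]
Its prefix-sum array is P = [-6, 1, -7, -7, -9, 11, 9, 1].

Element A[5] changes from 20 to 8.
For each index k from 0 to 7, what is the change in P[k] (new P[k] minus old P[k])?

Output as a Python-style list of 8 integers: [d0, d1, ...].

Element change: A[5] 20 -> 8, delta = -12
For k < 5: P[k] unchanged, delta_P[k] = 0
For k >= 5: P[k] shifts by exactly -12
Delta array: [0, 0, 0, 0, 0, -12, -12, -12]

Answer: [0, 0, 0, 0, 0, -12, -12, -12]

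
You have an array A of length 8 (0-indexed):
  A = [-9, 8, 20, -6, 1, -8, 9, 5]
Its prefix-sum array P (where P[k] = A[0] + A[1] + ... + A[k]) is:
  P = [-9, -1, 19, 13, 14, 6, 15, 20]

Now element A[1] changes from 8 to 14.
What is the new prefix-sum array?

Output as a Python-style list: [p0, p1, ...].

Change: A[1] 8 -> 14, delta = 6
P[k] for k < 1: unchanged (A[1] not included)
P[k] for k >= 1: shift by delta = 6
  P[0] = -9 + 0 = -9
  P[1] = -1 + 6 = 5
  P[2] = 19 + 6 = 25
  P[3] = 13 + 6 = 19
  P[4] = 14 + 6 = 20
  P[5] = 6 + 6 = 12
  P[6] = 15 + 6 = 21
  P[7] = 20 + 6 = 26

Answer: [-9, 5, 25, 19, 20, 12, 21, 26]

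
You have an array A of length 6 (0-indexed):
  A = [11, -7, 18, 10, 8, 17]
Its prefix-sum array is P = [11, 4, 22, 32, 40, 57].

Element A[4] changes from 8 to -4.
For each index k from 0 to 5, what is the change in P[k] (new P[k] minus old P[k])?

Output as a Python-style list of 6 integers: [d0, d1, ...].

Element change: A[4] 8 -> -4, delta = -12
For k < 4: P[k] unchanged, delta_P[k] = 0
For k >= 4: P[k] shifts by exactly -12
Delta array: [0, 0, 0, 0, -12, -12]

Answer: [0, 0, 0, 0, -12, -12]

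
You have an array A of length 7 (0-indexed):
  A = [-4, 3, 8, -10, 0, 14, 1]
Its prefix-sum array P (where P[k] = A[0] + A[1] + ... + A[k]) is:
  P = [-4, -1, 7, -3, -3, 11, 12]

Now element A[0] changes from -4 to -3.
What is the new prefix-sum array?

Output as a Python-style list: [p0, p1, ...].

Answer: [-3, 0, 8, -2, -2, 12, 13]

Derivation:
Change: A[0] -4 -> -3, delta = 1
P[k] for k < 0: unchanged (A[0] not included)
P[k] for k >= 0: shift by delta = 1
  P[0] = -4 + 1 = -3
  P[1] = -1 + 1 = 0
  P[2] = 7 + 1 = 8
  P[3] = -3 + 1 = -2
  P[4] = -3 + 1 = -2
  P[5] = 11 + 1 = 12
  P[6] = 12 + 1 = 13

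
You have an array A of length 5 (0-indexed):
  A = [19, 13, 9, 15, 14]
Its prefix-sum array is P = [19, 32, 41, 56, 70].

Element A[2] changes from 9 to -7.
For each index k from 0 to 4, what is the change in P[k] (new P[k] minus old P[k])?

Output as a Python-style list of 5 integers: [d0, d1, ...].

Answer: [0, 0, -16, -16, -16]

Derivation:
Element change: A[2] 9 -> -7, delta = -16
For k < 2: P[k] unchanged, delta_P[k] = 0
For k >= 2: P[k] shifts by exactly -16
Delta array: [0, 0, -16, -16, -16]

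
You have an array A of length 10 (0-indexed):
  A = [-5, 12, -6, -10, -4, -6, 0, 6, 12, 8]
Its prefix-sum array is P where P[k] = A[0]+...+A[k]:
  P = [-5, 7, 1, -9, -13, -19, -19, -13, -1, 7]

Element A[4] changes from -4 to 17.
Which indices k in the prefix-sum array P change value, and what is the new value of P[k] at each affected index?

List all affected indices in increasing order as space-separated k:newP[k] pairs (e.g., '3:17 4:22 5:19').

Answer: 4:8 5:2 6:2 7:8 8:20 9:28

Derivation:
P[k] = A[0] + ... + A[k]
P[k] includes A[4] iff k >= 4
Affected indices: 4, 5, ..., 9; delta = 21
  P[4]: -13 + 21 = 8
  P[5]: -19 + 21 = 2
  P[6]: -19 + 21 = 2
  P[7]: -13 + 21 = 8
  P[8]: -1 + 21 = 20
  P[9]: 7 + 21 = 28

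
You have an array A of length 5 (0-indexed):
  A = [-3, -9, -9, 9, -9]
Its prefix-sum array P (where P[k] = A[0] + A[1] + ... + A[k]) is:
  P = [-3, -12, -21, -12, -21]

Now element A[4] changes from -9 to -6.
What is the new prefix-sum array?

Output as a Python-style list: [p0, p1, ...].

Answer: [-3, -12, -21, -12, -18]

Derivation:
Change: A[4] -9 -> -6, delta = 3
P[k] for k < 4: unchanged (A[4] not included)
P[k] for k >= 4: shift by delta = 3
  P[0] = -3 + 0 = -3
  P[1] = -12 + 0 = -12
  P[2] = -21 + 0 = -21
  P[3] = -12 + 0 = -12
  P[4] = -21 + 3 = -18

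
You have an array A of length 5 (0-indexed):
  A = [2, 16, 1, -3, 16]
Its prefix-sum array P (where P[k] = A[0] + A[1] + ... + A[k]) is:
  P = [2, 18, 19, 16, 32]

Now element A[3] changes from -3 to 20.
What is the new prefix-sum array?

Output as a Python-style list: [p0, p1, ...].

Answer: [2, 18, 19, 39, 55]

Derivation:
Change: A[3] -3 -> 20, delta = 23
P[k] for k < 3: unchanged (A[3] not included)
P[k] for k >= 3: shift by delta = 23
  P[0] = 2 + 0 = 2
  P[1] = 18 + 0 = 18
  P[2] = 19 + 0 = 19
  P[3] = 16 + 23 = 39
  P[4] = 32 + 23 = 55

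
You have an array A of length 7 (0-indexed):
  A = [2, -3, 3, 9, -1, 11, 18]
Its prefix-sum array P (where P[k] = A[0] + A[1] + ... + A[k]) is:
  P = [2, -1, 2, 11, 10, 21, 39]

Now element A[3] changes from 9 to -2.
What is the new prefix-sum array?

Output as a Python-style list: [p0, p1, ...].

Change: A[3] 9 -> -2, delta = -11
P[k] for k < 3: unchanged (A[3] not included)
P[k] for k >= 3: shift by delta = -11
  P[0] = 2 + 0 = 2
  P[1] = -1 + 0 = -1
  P[2] = 2 + 0 = 2
  P[3] = 11 + -11 = 0
  P[4] = 10 + -11 = -1
  P[5] = 21 + -11 = 10
  P[6] = 39 + -11 = 28

Answer: [2, -1, 2, 0, -1, 10, 28]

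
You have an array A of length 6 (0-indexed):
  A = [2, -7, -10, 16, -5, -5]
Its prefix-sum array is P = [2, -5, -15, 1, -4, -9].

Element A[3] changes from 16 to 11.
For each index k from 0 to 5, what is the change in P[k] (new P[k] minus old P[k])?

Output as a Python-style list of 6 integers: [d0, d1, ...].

Answer: [0, 0, 0, -5, -5, -5]

Derivation:
Element change: A[3] 16 -> 11, delta = -5
For k < 3: P[k] unchanged, delta_P[k] = 0
For k >= 3: P[k] shifts by exactly -5
Delta array: [0, 0, 0, -5, -5, -5]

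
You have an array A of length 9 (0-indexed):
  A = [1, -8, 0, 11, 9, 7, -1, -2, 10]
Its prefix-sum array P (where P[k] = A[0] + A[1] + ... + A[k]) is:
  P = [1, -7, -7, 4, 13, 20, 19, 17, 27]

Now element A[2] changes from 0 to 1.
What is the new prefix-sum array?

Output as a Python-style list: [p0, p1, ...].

Answer: [1, -7, -6, 5, 14, 21, 20, 18, 28]

Derivation:
Change: A[2] 0 -> 1, delta = 1
P[k] for k < 2: unchanged (A[2] not included)
P[k] for k >= 2: shift by delta = 1
  P[0] = 1 + 0 = 1
  P[1] = -7 + 0 = -7
  P[2] = -7 + 1 = -6
  P[3] = 4 + 1 = 5
  P[4] = 13 + 1 = 14
  P[5] = 20 + 1 = 21
  P[6] = 19 + 1 = 20
  P[7] = 17 + 1 = 18
  P[8] = 27 + 1 = 28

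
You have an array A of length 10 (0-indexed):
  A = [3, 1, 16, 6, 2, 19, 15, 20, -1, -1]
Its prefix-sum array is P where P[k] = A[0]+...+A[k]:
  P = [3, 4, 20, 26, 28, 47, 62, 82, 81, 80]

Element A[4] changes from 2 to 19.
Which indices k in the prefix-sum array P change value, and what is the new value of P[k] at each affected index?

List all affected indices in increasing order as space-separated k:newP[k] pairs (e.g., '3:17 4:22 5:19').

P[k] = A[0] + ... + A[k]
P[k] includes A[4] iff k >= 4
Affected indices: 4, 5, ..., 9; delta = 17
  P[4]: 28 + 17 = 45
  P[5]: 47 + 17 = 64
  P[6]: 62 + 17 = 79
  P[7]: 82 + 17 = 99
  P[8]: 81 + 17 = 98
  P[9]: 80 + 17 = 97

Answer: 4:45 5:64 6:79 7:99 8:98 9:97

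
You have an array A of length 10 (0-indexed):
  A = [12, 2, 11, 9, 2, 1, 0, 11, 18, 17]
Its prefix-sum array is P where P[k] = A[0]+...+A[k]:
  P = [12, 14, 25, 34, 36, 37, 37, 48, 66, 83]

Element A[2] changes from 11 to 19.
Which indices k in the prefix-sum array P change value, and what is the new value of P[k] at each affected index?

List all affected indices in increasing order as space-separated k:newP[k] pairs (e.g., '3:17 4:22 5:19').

Answer: 2:33 3:42 4:44 5:45 6:45 7:56 8:74 9:91

Derivation:
P[k] = A[0] + ... + A[k]
P[k] includes A[2] iff k >= 2
Affected indices: 2, 3, ..., 9; delta = 8
  P[2]: 25 + 8 = 33
  P[3]: 34 + 8 = 42
  P[4]: 36 + 8 = 44
  P[5]: 37 + 8 = 45
  P[6]: 37 + 8 = 45
  P[7]: 48 + 8 = 56
  P[8]: 66 + 8 = 74
  P[9]: 83 + 8 = 91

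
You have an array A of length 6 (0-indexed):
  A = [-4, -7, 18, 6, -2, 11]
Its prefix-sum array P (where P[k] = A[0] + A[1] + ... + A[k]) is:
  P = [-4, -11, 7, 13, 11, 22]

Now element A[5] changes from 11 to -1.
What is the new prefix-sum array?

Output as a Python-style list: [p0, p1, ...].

Change: A[5] 11 -> -1, delta = -12
P[k] for k < 5: unchanged (A[5] not included)
P[k] for k >= 5: shift by delta = -12
  P[0] = -4 + 0 = -4
  P[1] = -11 + 0 = -11
  P[2] = 7 + 0 = 7
  P[3] = 13 + 0 = 13
  P[4] = 11 + 0 = 11
  P[5] = 22 + -12 = 10

Answer: [-4, -11, 7, 13, 11, 10]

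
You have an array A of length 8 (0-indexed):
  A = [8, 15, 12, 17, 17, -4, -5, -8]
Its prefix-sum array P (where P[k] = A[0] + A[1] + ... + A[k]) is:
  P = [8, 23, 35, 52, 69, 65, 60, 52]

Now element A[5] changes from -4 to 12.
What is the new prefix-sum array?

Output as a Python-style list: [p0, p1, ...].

Answer: [8, 23, 35, 52, 69, 81, 76, 68]

Derivation:
Change: A[5] -4 -> 12, delta = 16
P[k] for k < 5: unchanged (A[5] not included)
P[k] for k >= 5: shift by delta = 16
  P[0] = 8 + 0 = 8
  P[1] = 23 + 0 = 23
  P[2] = 35 + 0 = 35
  P[3] = 52 + 0 = 52
  P[4] = 69 + 0 = 69
  P[5] = 65 + 16 = 81
  P[6] = 60 + 16 = 76
  P[7] = 52 + 16 = 68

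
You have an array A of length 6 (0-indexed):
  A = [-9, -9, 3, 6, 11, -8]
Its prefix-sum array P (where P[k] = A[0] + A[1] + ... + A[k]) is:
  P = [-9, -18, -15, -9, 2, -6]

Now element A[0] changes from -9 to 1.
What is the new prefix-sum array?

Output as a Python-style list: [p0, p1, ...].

Change: A[0] -9 -> 1, delta = 10
P[k] for k < 0: unchanged (A[0] not included)
P[k] for k >= 0: shift by delta = 10
  P[0] = -9 + 10 = 1
  P[1] = -18 + 10 = -8
  P[2] = -15 + 10 = -5
  P[3] = -9 + 10 = 1
  P[4] = 2 + 10 = 12
  P[5] = -6 + 10 = 4

Answer: [1, -8, -5, 1, 12, 4]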